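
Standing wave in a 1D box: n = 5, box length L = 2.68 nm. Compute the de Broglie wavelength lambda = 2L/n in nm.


lambda = 2L / n
= 2 * 2.68 / 5
= 5.36 / 5
= 1.072 nm

1.072


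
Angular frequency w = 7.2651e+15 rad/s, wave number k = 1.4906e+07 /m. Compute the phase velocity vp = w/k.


vp = w / k
= 7.2651e+15 / 1.4906e+07
= 4.8739e+08 m/s

4.8739e+08


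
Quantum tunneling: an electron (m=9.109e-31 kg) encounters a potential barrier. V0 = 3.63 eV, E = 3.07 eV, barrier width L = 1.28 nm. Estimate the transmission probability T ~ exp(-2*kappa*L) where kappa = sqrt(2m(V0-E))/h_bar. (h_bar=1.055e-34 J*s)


V0 - E = 0.56 eV = 8.9712e-20 J
kappa = sqrt(2 * m * (V0-E)) / h_bar
= sqrt(2 * 9.109e-31 * 8.9712e-20) / 1.055e-34
= 3.8320e+09 /m
2*kappa*L = 2 * 3.8320e+09 * 1.28e-9
= 9.8099
T = exp(-9.8099) = 5.490714e-05

5.490714e-05


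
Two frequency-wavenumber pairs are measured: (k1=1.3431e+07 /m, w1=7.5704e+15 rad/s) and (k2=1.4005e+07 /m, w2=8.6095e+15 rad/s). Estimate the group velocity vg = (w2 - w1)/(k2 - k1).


vg = (w2 - w1) / (k2 - k1)
= (8.6095e+15 - 7.5704e+15) / (1.4005e+07 - 1.3431e+07)
= 1.0391e+15 / 5.7400e+05
= 1.8103e+09 m/s

1.8103e+09


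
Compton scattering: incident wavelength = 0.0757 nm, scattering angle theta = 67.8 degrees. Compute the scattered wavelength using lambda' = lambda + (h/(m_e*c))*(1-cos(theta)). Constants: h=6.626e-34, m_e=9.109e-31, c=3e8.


Compton wavelength: h/(m_e*c) = 2.4247e-12 m
d_lambda = 2.4247e-12 * (1 - cos(67.8 deg))
= 2.4247e-12 * 0.622159
= 1.5086e-12 m = 0.001509 nm
lambda' = 0.0757 + 0.001509
= 0.077209 nm

0.077209


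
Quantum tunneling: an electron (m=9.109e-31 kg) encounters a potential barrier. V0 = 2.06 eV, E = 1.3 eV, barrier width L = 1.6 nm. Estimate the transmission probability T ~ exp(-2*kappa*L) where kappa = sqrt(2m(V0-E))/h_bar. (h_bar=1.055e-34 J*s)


V0 - E = 0.76 eV = 1.2175e-19 J
kappa = sqrt(2 * m * (V0-E)) / h_bar
= sqrt(2 * 9.109e-31 * 1.2175e-19) / 1.055e-34
= 4.4641e+09 /m
2*kappa*L = 2 * 4.4641e+09 * 1.6e-9
= 14.2852
T = exp(-14.2852) = 6.252047e-07

6.252047e-07


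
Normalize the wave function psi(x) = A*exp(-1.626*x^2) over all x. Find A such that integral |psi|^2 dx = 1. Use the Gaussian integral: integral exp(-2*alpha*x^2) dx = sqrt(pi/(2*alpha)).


integral |psi|^2 dx = A^2 * sqrt(pi/(2*alpha)) = 1
A^2 = sqrt(2*alpha/pi)
= sqrt(2 * 1.626 / pi)
= 1.01742
A = sqrt(1.01742)
= 1.0087

1.0087


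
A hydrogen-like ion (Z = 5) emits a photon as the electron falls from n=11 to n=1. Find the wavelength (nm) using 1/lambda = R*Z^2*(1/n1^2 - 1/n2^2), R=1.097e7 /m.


1/lambda = R * Z^2 * (1/n1^2 - 1/n2^2)
= 1.097e7 * 5^2 * (1/1^2 - 1/11^2)
= 1.097e7 * 25 * (1.0 - 0.008264)
= 2.7198e+08 /m
lambda = 1 / 2.7198e+08
= 3.6767 nm

3.6767


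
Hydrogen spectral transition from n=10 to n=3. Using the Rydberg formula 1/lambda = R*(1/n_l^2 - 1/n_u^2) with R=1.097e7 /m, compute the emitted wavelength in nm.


1/lambda = R * (1/n_l^2 - 1/n_u^2)
= 1.097e7 * (1/3^2 - 1/10^2)
= 1.097e7 * (0.111111 - 0.01)
= 1.097e7 * 0.101111
= 1.1092e+06 /m
lambda = 1 / 1.1092e+06 = 901.5597 nm

901.5597


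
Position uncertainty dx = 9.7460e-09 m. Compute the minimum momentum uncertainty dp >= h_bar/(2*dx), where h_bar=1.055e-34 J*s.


dp = h_bar / (2 * dx)
= 1.055e-34 / (2 * 9.7460e-09)
= 1.055e-34 / 1.9492e-08
= 5.4125e-27 kg*m/s

5.4125e-27


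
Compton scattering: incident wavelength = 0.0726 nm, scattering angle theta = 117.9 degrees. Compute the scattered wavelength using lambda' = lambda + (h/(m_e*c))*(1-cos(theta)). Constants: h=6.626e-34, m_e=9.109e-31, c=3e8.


Compton wavelength: h/(m_e*c) = 2.4247e-12 m
d_lambda = 2.4247e-12 * (1 - cos(117.9 deg))
= 2.4247e-12 * 1.46793
= 3.5593e-12 m = 0.003559 nm
lambda' = 0.0726 + 0.003559
= 0.076159 nm

0.076159


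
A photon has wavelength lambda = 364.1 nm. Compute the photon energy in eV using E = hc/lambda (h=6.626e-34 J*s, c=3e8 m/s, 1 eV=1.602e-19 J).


E = hc / lambda
= (6.626e-34)(3e8) / (364.1e-9)
= 1.9878e-25 / 3.6410e-07
= 5.4595e-19 J
Converting to eV: 5.4595e-19 / 1.602e-19
= 3.4079 eV

3.4079


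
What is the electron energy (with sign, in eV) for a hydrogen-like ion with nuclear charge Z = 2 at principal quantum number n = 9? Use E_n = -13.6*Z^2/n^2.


E_n = -13.6 * Z^2 / n^2
= -13.6 * 2^2 / 9^2
= -13.6 * 4 / 81
= -0.6716 eV

-0.6716


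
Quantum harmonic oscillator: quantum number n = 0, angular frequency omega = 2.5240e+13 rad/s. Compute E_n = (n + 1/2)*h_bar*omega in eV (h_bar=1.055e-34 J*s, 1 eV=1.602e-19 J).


E = (n + 1/2) * h_bar * omega
= (0 + 0.5) * 1.055e-34 * 2.5240e+13
= 0.5 * 2.6628e-21
= 1.3314e-21 J
= 0.0083 eV

0.0083


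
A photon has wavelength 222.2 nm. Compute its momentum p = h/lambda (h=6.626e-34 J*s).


p = h / lambda
= 6.626e-34 / (222.2e-9)
= 6.626e-34 / 2.2220e-07
= 2.9820e-27 kg*m/s

2.9820e-27


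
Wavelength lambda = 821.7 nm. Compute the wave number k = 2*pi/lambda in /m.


k = 2 * pi / lambda
= 6.2832 / (821.7e-9)
= 6.2832 / 8.2170e-07
= 7.6466e+06 /m

7.6466e+06


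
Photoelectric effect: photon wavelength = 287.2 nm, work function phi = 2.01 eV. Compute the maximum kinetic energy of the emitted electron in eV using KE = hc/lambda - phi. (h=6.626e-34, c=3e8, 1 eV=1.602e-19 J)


E_photon = hc / lambda
= (6.626e-34)(3e8) / (287.2e-9)
= 6.9213e-19 J
= 4.3204 eV
KE = E_photon - phi
= 4.3204 - 2.01
= 2.3104 eV

2.3104


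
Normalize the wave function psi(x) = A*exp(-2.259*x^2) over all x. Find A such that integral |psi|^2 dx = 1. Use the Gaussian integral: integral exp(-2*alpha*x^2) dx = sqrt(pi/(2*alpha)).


integral |psi|^2 dx = A^2 * sqrt(pi/(2*alpha)) = 1
A^2 = sqrt(2*alpha/pi)
= sqrt(2 * 2.259 / pi)
= 1.199218
A = sqrt(1.199218)
= 1.0951

1.0951


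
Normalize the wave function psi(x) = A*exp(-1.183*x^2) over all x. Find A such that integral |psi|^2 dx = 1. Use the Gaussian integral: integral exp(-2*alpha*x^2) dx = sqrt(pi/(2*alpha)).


integral |psi|^2 dx = A^2 * sqrt(pi/(2*alpha)) = 1
A^2 = sqrt(2*alpha/pi)
= sqrt(2 * 1.183 / pi)
= 0.867826
A = sqrt(0.867826)
= 0.9316

0.9316


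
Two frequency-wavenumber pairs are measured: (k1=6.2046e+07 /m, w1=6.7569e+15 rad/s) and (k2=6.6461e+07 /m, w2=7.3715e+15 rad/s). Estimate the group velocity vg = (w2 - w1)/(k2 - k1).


vg = (w2 - w1) / (k2 - k1)
= (7.3715e+15 - 6.7569e+15) / (6.6461e+07 - 6.2046e+07)
= 6.1460e+14 / 4.4150e+06
= 1.3921e+08 m/s

1.3921e+08


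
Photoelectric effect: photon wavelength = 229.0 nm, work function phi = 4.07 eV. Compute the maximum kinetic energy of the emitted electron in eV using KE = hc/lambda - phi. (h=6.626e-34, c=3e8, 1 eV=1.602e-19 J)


E_photon = hc / lambda
= (6.626e-34)(3e8) / (229.0e-9)
= 8.6803e-19 J
= 5.4184 eV
KE = E_photon - phi
= 5.4184 - 4.07
= 1.3484 eV

1.3484


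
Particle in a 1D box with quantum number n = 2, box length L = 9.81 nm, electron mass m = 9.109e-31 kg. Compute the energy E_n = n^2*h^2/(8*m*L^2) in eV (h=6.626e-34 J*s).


E = n^2 * h^2 / (8 * m * L^2)
= 2^2 * (6.626e-34)^2 / (8 * 9.109e-31 * (9.81e-9)^2)
= 4 * 4.3904e-67 / (8 * 9.109e-31 * 9.6236e-17)
= 2.5042e-21 J
= 0.0156 eV

0.0156


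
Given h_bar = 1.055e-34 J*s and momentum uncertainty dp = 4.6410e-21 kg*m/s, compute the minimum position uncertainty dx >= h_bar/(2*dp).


dx = h_bar / (2 * dp)
= 1.055e-34 / (2 * 4.6410e-21)
= 1.055e-34 / 9.2820e-21
= 1.1366e-14 m

1.1366e-14


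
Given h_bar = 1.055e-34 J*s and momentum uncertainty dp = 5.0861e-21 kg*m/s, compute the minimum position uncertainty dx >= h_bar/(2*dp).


dx = h_bar / (2 * dp)
= 1.055e-34 / (2 * 5.0861e-21)
= 1.055e-34 / 1.0172e-20
= 1.0371e-14 m

1.0371e-14


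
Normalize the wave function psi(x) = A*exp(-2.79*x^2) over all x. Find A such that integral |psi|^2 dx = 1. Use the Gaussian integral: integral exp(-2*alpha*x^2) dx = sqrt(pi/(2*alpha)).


integral |psi|^2 dx = A^2 * sqrt(pi/(2*alpha)) = 1
A^2 = sqrt(2*alpha/pi)
= sqrt(2 * 2.79 / pi)
= 1.33273
A = sqrt(1.33273)
= 1.1544

1.1544


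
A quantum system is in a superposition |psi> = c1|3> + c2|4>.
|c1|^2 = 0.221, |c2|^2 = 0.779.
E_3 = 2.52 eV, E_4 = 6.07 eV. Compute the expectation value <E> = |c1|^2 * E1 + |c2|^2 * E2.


<E> = |c1|^2 * E1 + |c2|^2 * E2
= 0.221 * 2.52 + 0.779 * 6.07
= 0.5569 + 4.7285
= 5.2854 eV

5.2854


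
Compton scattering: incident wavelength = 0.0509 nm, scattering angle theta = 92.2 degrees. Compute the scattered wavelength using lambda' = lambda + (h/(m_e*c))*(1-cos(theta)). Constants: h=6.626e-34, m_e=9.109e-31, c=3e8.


Compton wavelength: h/(m_e*c) = 2.4247e-12 m
d_lambda = 2.4247e-12 * (1 - cos(92.2 deg))
= 2.4247e-12 * 1.038388
= 2.5178e-12 m = 0.002518 nm
lambda' = 0.0509 + 0.002518
= 0.053418 nm

0.053418


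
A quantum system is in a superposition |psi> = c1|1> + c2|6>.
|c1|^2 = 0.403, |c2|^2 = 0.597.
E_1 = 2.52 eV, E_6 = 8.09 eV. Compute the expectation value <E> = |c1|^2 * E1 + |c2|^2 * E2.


<E> = |c1|^2 * E1 + |c2|^2 * E2
= 0.403 * 2.52 + 0.597 * 8.09
= 1.0156 + 4.8297
= 5.8453 eV

5.8453


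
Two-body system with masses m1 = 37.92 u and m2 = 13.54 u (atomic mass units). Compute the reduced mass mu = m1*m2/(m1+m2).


mu = m1 * m2 / (m1 + m2)
= 37.92 * 13.54 / (37.92 + 13.54)
= 513.4368 / 51.46
= 9.9774 u

9.9774


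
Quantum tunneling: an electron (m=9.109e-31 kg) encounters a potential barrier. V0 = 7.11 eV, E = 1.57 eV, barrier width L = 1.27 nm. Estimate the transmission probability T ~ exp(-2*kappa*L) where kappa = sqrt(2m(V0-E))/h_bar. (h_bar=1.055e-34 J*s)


V0 - E = 5.54 eV = 8.8751e-19 J
kappa = sqrt(2 * m * (V0-E)) / h_bar
= sqrt(2 * 9.109e-31 * 8.8751e-19) / 1.055e-34
= 1.2053e+10 /m
2*kappa*L = 2 * 1.2053e+10 * 1.27e-9
= 30.6138
T = exp(-30.6138) = 5.065008e-14

5.065008e-14


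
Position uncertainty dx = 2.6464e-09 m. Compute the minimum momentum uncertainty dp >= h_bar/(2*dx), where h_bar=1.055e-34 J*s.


dp = h_bar / (2 * dx)
= 1.055e-34 / (2 * 2.6464e-09)
= 1.055e-34 / 5.2928e-09
= 1.9933e-26 kg*m/s

1.9933e-26


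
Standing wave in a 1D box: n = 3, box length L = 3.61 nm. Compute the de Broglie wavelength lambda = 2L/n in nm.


lambda = 2L / n
= 2 * 3.61 / 3
= 7.22 / 3
= 2.4067 nm

2.4067


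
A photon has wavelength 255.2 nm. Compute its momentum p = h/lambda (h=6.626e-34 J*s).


p = h / lambda
= 6.626e-34 / (255.2e-9)
= 6.626e-34 / 2.5520e-07
= 2.5964e-27 kg*m/s

2.5964e-27


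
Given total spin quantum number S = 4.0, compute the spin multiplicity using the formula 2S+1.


Spin multiplicity = 2S + 1
= 2 * 4.0 + 1
= 8.0 + 1
= 9

9


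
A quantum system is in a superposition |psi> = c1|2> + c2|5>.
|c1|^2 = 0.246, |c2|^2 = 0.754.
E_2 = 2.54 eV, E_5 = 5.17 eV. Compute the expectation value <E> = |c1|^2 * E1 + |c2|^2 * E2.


<E> = |c1|^2 * E1 + |c2|^2 * E2
= 0.246 * 2.54 + 0.754 * 5.17
= 0.6248 + 3.8982
= 4.523 eV

4.523


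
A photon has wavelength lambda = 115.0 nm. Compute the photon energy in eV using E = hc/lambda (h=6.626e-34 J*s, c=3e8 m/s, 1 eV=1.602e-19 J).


E = hc / lambda
= (6.626e-34)(3e8) / (115.0e-9)
= 1.9878e-25 / 1.1500e-07
= 1.7285e-18 J
Converting to eV: 1.7285e-18 / 1.602e-19
= 10.7898 eV

10.7898


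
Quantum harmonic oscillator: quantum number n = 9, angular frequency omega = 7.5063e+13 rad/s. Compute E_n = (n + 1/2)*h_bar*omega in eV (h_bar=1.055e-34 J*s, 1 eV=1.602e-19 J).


E = (n + 1/2) * h_bar * omega
= (9 + 0.5) * 1.055e-34 * 7.5063e+13
= 9.5 * 7.9191e-21
= 7.5232e-20 J
= 0.4696 eV

0.4696


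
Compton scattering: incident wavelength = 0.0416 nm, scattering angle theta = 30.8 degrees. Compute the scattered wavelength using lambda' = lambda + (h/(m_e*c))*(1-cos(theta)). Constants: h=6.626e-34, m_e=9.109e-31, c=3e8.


Compton wavelength: h/(m_e*c) = 2.4247e-12 m
d_lambda = 2.4247e-12 * (1 - cos(30.8 deg))
= 2.4247e-12 * 0.14104
= 3.4198e-13 m = 0.000342 nm
lambda' = 0.0416 + 0.000342
= 0.041942 nm

0.041942


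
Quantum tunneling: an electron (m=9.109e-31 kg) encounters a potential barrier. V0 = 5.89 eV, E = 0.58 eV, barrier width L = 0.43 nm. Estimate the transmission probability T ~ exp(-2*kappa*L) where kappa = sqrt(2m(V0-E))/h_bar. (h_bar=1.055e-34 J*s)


V0 - E = 5.31 eV = 8.5066e-19 J
kappa = sqrt(2 * m * (V0-E)) / h_bar
= sqrt(2 * 9.109e-31 * 8.5066e-19) / 1.055e-34
= 1.1800e+10 /m
2*kappa*L = 2 * 1.1800e+10 * 0.43e-9
= 10.1479
T = exp(-10.1479) = 3.915944e-05

3.915944e-05


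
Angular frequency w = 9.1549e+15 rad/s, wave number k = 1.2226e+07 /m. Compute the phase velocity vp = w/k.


vp = w / k
= 9.1549e+15 / 1.2226e+07
= 7.4881e+08 m/s

7.4881e+08


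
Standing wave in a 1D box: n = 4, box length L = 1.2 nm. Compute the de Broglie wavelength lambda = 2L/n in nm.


lambda = 2L / n
= 2 * 1.2 / 4
= 2.4 / 4
= 0.6 nm

0.6


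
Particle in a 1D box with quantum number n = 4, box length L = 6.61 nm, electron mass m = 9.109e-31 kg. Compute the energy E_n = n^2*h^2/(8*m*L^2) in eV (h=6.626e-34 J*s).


E = n^2 * h^2 / (8 * m * L^2)
= 4^2 * (6.626e-34)^2 / (8 * 9.109e-31 * (6.61e-9)^2)
= 16 * 4.3904e-67 / (8 * 9.109e-31 * 4.3692e-17)
= 2.2063e-20 J
= 0.1377 eV

0.1377


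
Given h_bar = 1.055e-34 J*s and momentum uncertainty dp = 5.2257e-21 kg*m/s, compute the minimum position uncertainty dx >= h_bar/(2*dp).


dx = h_bar / (2 * dp)
= 1.055e-34 / (2 * 5.2257e-21)
= 1.055e-34 / 1.0451e-20
= 1.0094e-14 m

1.0094e-14


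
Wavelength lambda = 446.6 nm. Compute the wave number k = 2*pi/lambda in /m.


k = 2 * pi / lambda
= 6.2832 / (446.6e-9)
= 6.2832 / 4.4660e-07
= 1.4069e+07 /m

1.4069e+07


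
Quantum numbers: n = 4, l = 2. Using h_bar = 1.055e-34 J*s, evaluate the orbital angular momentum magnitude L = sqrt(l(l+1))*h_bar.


L = sqrt(l*(l+1)) * h_bar
= sqrt(2 * 3) * 1.055e-34
= sqrt(6) * 1.055e-34
= 2.4495 * 1.055e-34
= 2.5842e-34 J*s

2.5842e-34


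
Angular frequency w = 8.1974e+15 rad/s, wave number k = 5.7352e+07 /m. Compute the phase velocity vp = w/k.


vp = w / k
= 8.1974e+15 / 5.7352e+07
= 1.4293e+08 m/s

1.4293e+08


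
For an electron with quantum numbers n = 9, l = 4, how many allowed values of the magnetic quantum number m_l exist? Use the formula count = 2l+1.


m_l ranges from -l to +l in integer steps
So m_l goes from -4 to +4
Count = 2l + 1 = 2*4 + 1
= 9

9


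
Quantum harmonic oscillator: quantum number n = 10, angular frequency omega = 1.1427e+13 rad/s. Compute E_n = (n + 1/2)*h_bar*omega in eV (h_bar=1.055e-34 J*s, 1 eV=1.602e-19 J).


E = (n + 1/2) * h_bar * omega
= (10 + 0.5) * 1.055e-34 * 1.1427e+13
= 10.5 * 1.2055e-21
= 1.2658e-20 J
= 0.079 eV

0.079


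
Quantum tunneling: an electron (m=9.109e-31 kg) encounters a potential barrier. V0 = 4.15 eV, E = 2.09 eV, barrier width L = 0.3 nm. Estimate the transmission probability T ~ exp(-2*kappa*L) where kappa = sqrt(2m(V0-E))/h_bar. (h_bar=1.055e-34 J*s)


V0 - E = 2.06 eV = 3.3001e-19 J
kappa = sqrt(2 * m * (V0-E)) / h_bar
= sqrt(2 * 9.109e-31 * 3.3001e-19) / 1.055e-34
= 7.3496e+09 /m
2*kappa*L = 2 * 7.3496e+09 * 0.3e-9
= 4.4098
T = exp(-4.4098) = 1.215821e-02

1.215821e-02


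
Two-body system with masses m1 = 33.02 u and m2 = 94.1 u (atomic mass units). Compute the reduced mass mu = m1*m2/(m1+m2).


mu = m1 * m2 / (m1 + m2)
= 33.02 * 94.1 / (33.02 + 94.1)
= 3107.182 / 127.12
= 24.4429 u

24.4429


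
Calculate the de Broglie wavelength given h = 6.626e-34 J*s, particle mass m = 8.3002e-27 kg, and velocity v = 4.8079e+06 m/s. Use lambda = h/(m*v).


lambda = h / (m * v)
= 6.626e-34 / (8.3002e-27 * 4.8079e+06)
= 6.626e-34 / 3.9907e-20
= 1.6604e-14 m

1.6604e-14


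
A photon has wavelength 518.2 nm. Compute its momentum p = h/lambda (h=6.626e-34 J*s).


p = h / lambda
= 6.626e-34 / (518.2e-9)
= 6.626e-34 / 5.1820e-07
= 1.2787e-27 kg*m/s

1.2787e-27


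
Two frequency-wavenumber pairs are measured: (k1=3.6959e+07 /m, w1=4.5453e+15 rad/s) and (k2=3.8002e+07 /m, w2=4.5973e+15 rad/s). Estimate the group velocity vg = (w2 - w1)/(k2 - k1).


vg = (w2 - w1) / (k2 - k1)
= (4.5973e+15 - 4.5453e+15) / (3.8002e+07 - 3.6959e+07)
= 5.2000e+13 / 1.0430e+06
= 4.9856e+07 m/s

4.9856e+07


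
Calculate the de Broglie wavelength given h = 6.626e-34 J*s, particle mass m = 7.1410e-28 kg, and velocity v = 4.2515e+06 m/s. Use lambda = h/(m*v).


lambda = h / (m * v)
= 6.626e-34 / (7.1410e-28 * 4.2515e+06)
= 6.626e-34 / 3.0360e-21
= 2.1825e-13 m

2.1825e-13


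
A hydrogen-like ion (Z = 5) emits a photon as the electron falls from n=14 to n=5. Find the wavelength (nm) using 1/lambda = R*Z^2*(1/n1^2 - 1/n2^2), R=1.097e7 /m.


1/lambda = R * Z^2 * (1/n1^2 - 1/n2^2)
= 1.097e7 * 5^2 * (1/5^2 - 1/14^2)
= 1.097e7 * 25 * (0.04 - 0.005102)
= 9.5708e+06 /m
lambda = 1 / 9.5708e+06
= 104.4849 nm

104.4849


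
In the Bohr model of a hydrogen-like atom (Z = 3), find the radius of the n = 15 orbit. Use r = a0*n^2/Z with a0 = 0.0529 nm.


r = a0 * n^2 / Z
= 0.0529 * 15^2 / 3
= 0.0529 * 225 / 3
= 3.9675 nm

3.9675


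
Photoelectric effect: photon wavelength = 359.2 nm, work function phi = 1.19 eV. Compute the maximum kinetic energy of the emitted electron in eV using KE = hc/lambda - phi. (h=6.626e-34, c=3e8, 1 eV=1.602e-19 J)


E_photon = hc / lambda
= (6.626e-34)(3e8) / (359.2e-9)
= 5.5340e-19 J
= 3.4544 eV
KE = E_photon - phi
= 3.4544 - 1.19
= 2.2644 eV

2.2644


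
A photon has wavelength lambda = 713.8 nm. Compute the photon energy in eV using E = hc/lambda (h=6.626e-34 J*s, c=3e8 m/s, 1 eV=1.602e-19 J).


E = hc / lambda
= (6.626e-34)(3e8) / (713.8e-9)
= 1.9878e-25 / 7.1380e-07
= 2.7848e-19 J
Converting to eV: 2.7848e-19 / 1.602e-19
= 1.7383 eV

1.7383


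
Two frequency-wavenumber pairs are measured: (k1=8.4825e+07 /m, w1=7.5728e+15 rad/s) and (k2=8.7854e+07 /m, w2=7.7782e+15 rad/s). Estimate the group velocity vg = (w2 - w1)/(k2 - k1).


vg = (w2 - w1) / (k2 - k1)
= (7.7782e+15 - 7.5728e+15) / (8.7854e+07 - 8.4825e+07)
= 2.0540e+14 / 3.0290e+06
= 6.7811e+07 m/s

6.7811e+07


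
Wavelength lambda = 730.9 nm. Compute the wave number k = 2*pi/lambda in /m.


k = 2 * pi / lambda
= 6.2832 / (730.9e-9)
= 6.2832 / 7.3090e-07
= 8.5965e+06 /m

8.5965e+06


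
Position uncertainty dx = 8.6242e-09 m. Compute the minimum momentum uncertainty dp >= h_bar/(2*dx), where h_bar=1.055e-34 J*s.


dp = h_bar / (2 * dx)
= 1.055e-34 / (2 * 8.6242e-09)
= 1.055e-34 / 1.7248e-08
= 6.1165e-27 kg*m/s

6.1165e-27


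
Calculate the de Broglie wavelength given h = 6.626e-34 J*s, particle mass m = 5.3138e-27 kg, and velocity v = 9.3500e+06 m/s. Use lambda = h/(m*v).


lambda = h / (m * v)
= 6.626e-34 / (5.3138e-27 * 9.3500e+06)
= 6.626e-34 / 4.9684e-20
= 1.3336e-14 m

1.3336e-14


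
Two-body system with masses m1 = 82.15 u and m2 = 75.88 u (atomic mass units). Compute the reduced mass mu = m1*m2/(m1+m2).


mu = m1 * m2 / (m1 + m2)
= 82.15 * 75.88 / (82.15 + 75.88)
= 6233.542 / 158.03
= 39.4453 u

39.4453


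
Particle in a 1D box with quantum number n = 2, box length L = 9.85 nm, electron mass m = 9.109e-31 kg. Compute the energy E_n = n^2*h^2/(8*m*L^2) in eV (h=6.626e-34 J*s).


E = n^2 * h^2 / (8 * m * L^2)
= 2^2 * (6.626e-34)^2 / (8 * 9.109e-31 * (9.85e-9)^2)
= 4 * 4.3904e-67 / (8 * 9.109e-31 * 9.7023e-17)
= 2.4839e-21 J
= 0.0155 eV

0.0155


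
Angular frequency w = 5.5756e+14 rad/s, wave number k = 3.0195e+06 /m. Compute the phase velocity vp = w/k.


vp = w / k
= 5.5756e+14 / 3.0195e+06
= 1.8465e+08 m/s

1.8465e+08


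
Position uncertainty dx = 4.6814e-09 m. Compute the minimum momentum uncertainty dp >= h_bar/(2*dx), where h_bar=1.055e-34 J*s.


dp = h_bar / (2 * dx)
= 1.055e-34 / (2 * 4.6814e-09)
= 1.055e-34 / 9.3628e-09
= 1.1268e-26 kg*m/s

1.1268e-26


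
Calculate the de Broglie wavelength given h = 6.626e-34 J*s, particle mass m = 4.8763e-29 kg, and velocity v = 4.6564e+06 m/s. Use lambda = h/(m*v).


lambda = h / (m * v)
= 6.626e-34 / (4.8763e-29 * 4.6564e+06)
= 6.626e-34 / 2.2706e-22
= 2.9182e-12 m

2.9182e-12


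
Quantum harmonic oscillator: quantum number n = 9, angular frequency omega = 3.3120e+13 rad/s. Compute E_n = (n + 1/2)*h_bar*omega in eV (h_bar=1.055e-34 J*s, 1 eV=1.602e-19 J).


E = (n + 1/2) * h_bar * omega
= (9 + 0.5) * 1.055e-34 * 3.3120e+13
= 9.5 * 3.4942e-21
= 3.3195e-20 J
= 0.2072 eV

0.2072


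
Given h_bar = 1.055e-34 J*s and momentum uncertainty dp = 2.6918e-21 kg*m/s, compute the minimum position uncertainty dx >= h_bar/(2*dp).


dx = h_bar / (2 * dp)
= 1.055e-34 / (2 * 2.6918e-21)
= 1.055e-34 / 5.3836e-21
= 1.9597e-14 m

1.9597e-14


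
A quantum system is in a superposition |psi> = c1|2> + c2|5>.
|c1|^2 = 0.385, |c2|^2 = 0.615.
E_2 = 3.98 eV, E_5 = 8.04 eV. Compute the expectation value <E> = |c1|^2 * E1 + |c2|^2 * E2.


<E> = |c1|^2 * E1 + |c2|^2 * E2
= 0.385 * 3.98 + 0.615 * 8.04
= 1.5323 + 4.9446
= 6.4769 eV

6.4769


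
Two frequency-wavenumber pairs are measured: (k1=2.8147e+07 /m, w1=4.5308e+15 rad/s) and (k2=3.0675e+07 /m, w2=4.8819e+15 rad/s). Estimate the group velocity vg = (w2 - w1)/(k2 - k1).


vg = (w2 - w1) / (k2 - k1)
= (4.8819e+15 - 4.5308e+15) / (3.0675e+07 - 2.8147e+07)
= 3.5110e+14 / 2.5280e+06
= 1.3888e+08 m/s

1.3888e+08


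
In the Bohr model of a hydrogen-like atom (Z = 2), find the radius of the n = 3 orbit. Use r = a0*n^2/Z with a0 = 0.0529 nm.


r = a0 * n^2 / Z
= 0.0529 * 3^2 / 2
= 0.0529 * 9 / 2
= 0.2381 nm

0.2381


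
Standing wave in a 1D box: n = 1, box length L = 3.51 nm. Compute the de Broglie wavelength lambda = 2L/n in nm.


lambda = 2L / n
= 2 * 3.51 / 1
= 7.02 / 1
= 7.02 nm

7.02


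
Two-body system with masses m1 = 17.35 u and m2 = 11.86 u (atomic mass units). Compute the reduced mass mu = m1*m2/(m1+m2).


mu = m1 * m2 / (m1 + m2)
= 17.35 * 11.86 / (17.35 + 11.86)
= 205.771 / 29.21
= 7.0445 u

7.0445


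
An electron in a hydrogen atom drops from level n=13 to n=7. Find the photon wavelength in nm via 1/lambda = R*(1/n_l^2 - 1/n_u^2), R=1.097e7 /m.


1/lambda = R * (1/n_l^2 - 1/n_u^2)
= 1.097e7 * (1/7^2 - 1/13^2)
= 1.097e7 * (0.020408 - 0.005917)
= 1.097e7 * 0.014491
= 1.5897e+05 /m
lambda = 1 / 1.5897e+05 = 6290.6411 nm

6290.6411


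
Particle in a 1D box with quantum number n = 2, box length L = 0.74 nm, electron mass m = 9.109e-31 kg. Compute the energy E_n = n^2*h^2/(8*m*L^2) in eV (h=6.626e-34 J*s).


E = n^2 * h^2 / (8 * m * L^2)
= 2^2 * (6.626e-34)^2 / (8 * 9.109e-31 * (0.74e-9)^2)
= 4 * 4.3904e-67 / (8 * 9.109e-31 * 5.4760e-19)
= 4.4009e-19 J
= 2.7471 eV

2.7471


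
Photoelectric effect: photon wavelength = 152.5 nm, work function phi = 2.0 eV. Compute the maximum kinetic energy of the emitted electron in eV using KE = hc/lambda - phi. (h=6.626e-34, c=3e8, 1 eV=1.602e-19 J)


E_photon = hc / lambda
= (6.626e-34)(3e8) / (152.5e-9)
= 1.3035e-18 J
= 8.1366 eV
KE = E_photon - phi
= 8.1366 - 2.0
= 6.1366 eV

6.1366


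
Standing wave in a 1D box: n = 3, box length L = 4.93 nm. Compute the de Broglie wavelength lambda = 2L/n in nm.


lambda = 2L / n
= 2 * 4.93 / 3
= 9.86 / 3
= 3.2867 nm

3.2867


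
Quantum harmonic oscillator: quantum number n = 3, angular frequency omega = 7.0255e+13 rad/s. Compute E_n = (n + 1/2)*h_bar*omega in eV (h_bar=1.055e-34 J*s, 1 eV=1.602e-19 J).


E = (n + 1/2) * h_bar * omega
= (3 + 0.5) * 1.055e-34 * 7.0255e+13
= 3.5 * 7.4119e-21
= 2.5942e-20 J
= 0.1619 eV

0.1619


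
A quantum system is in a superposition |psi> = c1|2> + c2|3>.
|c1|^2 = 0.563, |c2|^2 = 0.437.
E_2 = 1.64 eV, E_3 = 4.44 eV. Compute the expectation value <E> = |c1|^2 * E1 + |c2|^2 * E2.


<E> = |c1|^2 * E1 + |c2|^2 * E2
= 0.563 * 1.64 + 0.437 * 4.44
= 0.9233 + 1.9403
= 2.8636 eV

2.8636


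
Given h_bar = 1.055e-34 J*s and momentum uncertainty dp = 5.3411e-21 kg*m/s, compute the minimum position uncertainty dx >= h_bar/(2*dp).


dx = h_bar / (2 * dp)
= 1.055e-34 / (2 * 5.3411e-21)
= 1.055e-34 / 1.0682e-20
= 9.8762e-15 m

9.8762e-15


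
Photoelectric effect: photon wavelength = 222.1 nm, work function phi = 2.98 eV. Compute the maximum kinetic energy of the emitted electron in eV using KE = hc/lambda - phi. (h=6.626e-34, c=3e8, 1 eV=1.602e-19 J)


E_photon = hc / lambda
= (6.626e-34)(3e8) / (222.1e-9)
= 8.9500e-19 J
= 5.5868 eV
KE = E_photon - phi
= 5.5868 - 2.98
= 2.6068 eV

2.6068


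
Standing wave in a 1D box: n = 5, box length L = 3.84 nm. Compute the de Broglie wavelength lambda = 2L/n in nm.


lambda = 2L / n
= 2 * 3.84 / 5
= 7.68 / 5
= 1.536 nm

1.536


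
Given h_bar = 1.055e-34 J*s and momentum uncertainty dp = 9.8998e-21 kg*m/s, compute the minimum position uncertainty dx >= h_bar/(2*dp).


dx = h_bar / (2 * dp)
= 1.055e-34 / (2 * 9.8998e-21)
= 1.055e-34 / 1.9800e-20
= 5.3284e-15 m

5.3284e-15


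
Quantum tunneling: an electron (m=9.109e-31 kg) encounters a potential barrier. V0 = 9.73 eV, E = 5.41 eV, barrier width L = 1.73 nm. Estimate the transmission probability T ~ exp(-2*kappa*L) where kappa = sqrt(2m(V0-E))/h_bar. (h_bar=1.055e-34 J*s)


V0 - E = 4.32 eV = 6.9206e-19 J
kappa = sqrt(2 * m * (V0-E)) / h_bar
= sqrt(2 * 9.109e-31 * 6.9206e-19) / 1.055e-34
= 1.0643e+10 /m
2*kappa*L = 2 * 1.0643e+10 * 1.73e-9
= 36.8254
T = exp(-36.8254) = 1.016120e-16

1.016120e-16


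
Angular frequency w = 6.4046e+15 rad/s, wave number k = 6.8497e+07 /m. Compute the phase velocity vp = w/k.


vp = w / k
= 6.4046e+15 / 6.8497e+07
= 9.3502e+07 m/s

9.3502e+07


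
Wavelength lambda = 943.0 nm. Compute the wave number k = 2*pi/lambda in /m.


k = 2 * pi / lambda
= 6.2832 / (943.0e-9)
= 6.2832 / 9.4300e-07
= 6.6630e+06 /m

6.6630e+06


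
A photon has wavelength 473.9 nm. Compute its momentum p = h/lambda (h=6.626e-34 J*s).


p = h / lambda
= 6.626e-34 / (473.9e-9)
= 6.626e-34 / 4.7390e-07
= 1.3982e-27 kg*m/s

1.3982e-27


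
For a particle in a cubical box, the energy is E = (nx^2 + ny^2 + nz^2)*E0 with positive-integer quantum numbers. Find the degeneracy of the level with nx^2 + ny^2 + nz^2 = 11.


Enumerate all (nx, ny, nz) with nx^2 + ny^2 + nz^2 = 11:
(1,1,3)
(1,3,1)
(3,1,1)
Total degeneracy = 3

3


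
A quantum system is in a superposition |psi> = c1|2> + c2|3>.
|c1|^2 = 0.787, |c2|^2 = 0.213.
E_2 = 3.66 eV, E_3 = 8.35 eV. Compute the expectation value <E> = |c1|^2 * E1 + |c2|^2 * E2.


<E> = |c1|^2 * E1 + |c2|^2 * E2
= 0.787 * 3.66 + 0.213 * 8.35
= 2.8804 + 1.7785
= 4.659 eV

4.659


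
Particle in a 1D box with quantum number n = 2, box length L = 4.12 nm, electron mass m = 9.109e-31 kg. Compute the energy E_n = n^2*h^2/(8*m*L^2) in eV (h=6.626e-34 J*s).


E = n^2 * h^2 / (8 * m * L^2)
= 2^2 * (6.626e-34)^2 / (8 * 9.109e-31 * (4.12e-9)^2)
= 4 * 4.3904e-67 / (8 * 9.109e-31 * 1.6974e-17)
= 1.4197e-20 J
= 0.0886 eV

0.0886


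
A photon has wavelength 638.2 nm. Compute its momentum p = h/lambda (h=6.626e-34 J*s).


p = h / lambda
= 6.626e-34 / (638.2e-9)
= 6.626e-34 / 6.3820e-07
= 1.0382e-27 kg*m/s

1.0382e-27


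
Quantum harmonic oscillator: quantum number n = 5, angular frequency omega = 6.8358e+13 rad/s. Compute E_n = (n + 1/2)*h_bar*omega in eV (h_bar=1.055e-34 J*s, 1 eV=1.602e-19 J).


E = (n + 1/2) * h_bar * omega
= (5 + 0.5) * 1.055e-34 * 6.8358e+13
= 5.5 * 7.2118e-21
= 3.9665e-20 J
= 0.2476 eV

0.2476


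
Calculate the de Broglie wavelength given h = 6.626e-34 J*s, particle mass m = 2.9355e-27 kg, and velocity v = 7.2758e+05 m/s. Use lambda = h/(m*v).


lambda = h / (m * v)
= 6.626e-34 / (2.9355e-27 * 7.2758e+05)
= 6.626e-34 / 2.1358e-21
= 3.1023e-13 m

3.1023e-13


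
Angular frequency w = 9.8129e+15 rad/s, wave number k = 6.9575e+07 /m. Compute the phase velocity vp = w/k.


vp = w / k
= 9.8129e+15 / 6.9575e+07
= 1.4104e+08 m/s

1.4104e+08


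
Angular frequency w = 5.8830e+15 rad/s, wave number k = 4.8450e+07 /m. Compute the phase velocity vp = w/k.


vp = w / k
= 5.8830e+15 / 4.8450e+07
= 1.2142e+08 m/s

1.2142e+08


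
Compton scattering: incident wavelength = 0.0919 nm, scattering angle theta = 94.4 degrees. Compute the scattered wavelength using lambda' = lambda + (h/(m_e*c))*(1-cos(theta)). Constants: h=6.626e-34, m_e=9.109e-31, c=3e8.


Compton wavelength: h/(m_e*c) = 2.4247e-12 m
d_lambda = 2.4247e-12 * (1 - cos(94.4 deg))
= 2.4247e-12 * 1.076719
= 2.6107e-12 m = 0.002611 nm
lambda' = 0.0919 + 0.002611
= 0.094511 nm

0.094511


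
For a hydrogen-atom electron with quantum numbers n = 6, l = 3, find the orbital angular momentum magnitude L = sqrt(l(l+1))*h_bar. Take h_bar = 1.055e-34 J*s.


L = sqrt(l*(l+1)) * h_bar
= sqrt(3 * 4) * 1.055e-34
= sqrt(12) * 1.055e-34
= 3.4641 * 1.055e-34
= 3.6546e-34 J*s

3.6546e-34


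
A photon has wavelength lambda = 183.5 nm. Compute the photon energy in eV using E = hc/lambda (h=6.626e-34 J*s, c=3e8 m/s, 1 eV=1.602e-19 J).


E = hc / lambda
= (6.626e-34)(3e8) / (183.5e-9)
= 1.9878e-25 / 1.8350e-07
= 1.0833e-18 J
Converting to eV: 1.0833e-18 / 1.602e-19
= 6.762 eV

6.762


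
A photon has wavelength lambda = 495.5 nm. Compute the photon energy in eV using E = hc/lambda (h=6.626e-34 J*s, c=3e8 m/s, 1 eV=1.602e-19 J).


E = hc / lambda
= (6.626e-34)(3e8) / (495.5e-9)
= 1.9878e-25 / 4.9550e-07
= 4.0117e-19 J
Converting to eV: 4.0117e-19 / 1.602e-19
= 2.5042 eV

2.5042


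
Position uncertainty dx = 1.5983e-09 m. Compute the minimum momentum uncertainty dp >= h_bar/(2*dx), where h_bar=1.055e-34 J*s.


dp = h_bar / (2 * dx)
= 1.055e-34 / (2 * 1.5983e-09)
= 1.055e-34 / 3.1966e-09
= 3.3004e-26 kg*m/s

3.3004e-26


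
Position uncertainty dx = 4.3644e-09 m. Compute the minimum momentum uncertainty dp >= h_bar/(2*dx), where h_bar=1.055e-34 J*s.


dp = h_bar / (2 * dx)
= 1.055e-34 / (2 * 4.3644e-09)
= 1.055e-34 / 8.7288e-09
= 1.2086e-26 kg*m/s

1.2086e-26


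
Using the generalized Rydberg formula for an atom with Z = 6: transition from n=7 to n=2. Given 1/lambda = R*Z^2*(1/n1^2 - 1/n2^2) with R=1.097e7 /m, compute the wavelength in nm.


1/lambda = R * Z^2 * (1/n1^2 - 1/n2^2)
= 1.097e7 * 6^2 * (1/2^2 - 1/7^2)
= 1.097e7 * 36 * (0.25 - 0.020408)
= 9.0670e+07 /m
lambda = 1 / 9.0670e+07
= 11.029 nm

11.029


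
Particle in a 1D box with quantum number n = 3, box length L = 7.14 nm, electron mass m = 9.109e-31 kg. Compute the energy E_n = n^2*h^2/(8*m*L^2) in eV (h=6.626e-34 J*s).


E = n^2 * h^2 / (8 * m * L^2)
= 3^2 * (6.626e-34)^2 / (8 * 9.109e-31 * (7.14e-9)^2)
= 9 * 4.3904e-67 / (8 * 9.109e-31 * 5.0980e-17)
= 1.0636e-20 J
= 0.0664 eV

0.0664


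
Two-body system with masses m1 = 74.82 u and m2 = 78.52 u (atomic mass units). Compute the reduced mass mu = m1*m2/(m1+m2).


mu = m1 * m2 / (m1 + m2)
= 74.82 * 78.52 / (74.82 + 78.52)
= 5874.8664 / 153.34
= 38.3127 u

38.3127


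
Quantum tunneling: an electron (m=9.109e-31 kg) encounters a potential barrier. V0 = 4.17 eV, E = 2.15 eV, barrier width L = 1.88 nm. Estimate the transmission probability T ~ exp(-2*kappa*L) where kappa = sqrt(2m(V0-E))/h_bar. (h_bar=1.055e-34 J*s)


V0 - E = 2.02 eV = 3.2360e-19 J
kappa = sqrt(2 * m * (V0-E)) / h_bar
= sqrt(2 * 9.109e-31 * 3.2360e-19) / 1.055e-34
= 7.2779e+09 /m
2*kappa*L = 2 * 7.2779e+09 * 1.88e-9
= 27.3648
T = exp(-27.3648) = 1.304991e-12

1.304991e-12


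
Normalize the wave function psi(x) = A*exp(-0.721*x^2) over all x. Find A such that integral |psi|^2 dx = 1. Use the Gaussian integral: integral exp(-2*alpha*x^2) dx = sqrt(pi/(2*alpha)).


integral |psi|^2 dx = A^2 * sqrt(pi/(2*alpha)) = 1
A^2 = sqrt(2*alpha/pi)
= sqrt(2 * 0.721 / pi)
= 0.677497
A = sqrt(0.677497)
= 0.8231

0.8231


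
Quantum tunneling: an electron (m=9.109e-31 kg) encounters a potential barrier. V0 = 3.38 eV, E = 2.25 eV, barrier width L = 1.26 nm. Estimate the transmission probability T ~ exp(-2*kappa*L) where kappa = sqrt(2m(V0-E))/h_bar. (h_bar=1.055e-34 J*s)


V0 - E = 1.13 eV = 1.8103e-19 J
kappa = sqrt(2 * m * (V0-E)) / h_bar
= sqrt(2 * 9.109e-31 * 1.8103e-19) / 1.055e-34
= 5.4434e+09 /m
2*kappa*L = 2 * 5.4434e+09 * 1.26e-9
= 13.7173
T = exp(-13.7173) = 1.103186e-06

1.103186e-06


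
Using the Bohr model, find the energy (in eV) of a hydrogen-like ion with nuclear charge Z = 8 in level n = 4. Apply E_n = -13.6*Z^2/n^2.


E_n = -13.6 * Z^2 / n^2
= -13.6 * 8^2 / 4^2
= -13.6 * 64 / 16
= -54.4 eV

-54.4


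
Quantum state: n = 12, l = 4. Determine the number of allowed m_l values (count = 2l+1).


m_l ranges from -l to +l in integer steps
So m_l goes from -4 to +4
Count = 2l + 1 = 2*4 + 1
= 9

9


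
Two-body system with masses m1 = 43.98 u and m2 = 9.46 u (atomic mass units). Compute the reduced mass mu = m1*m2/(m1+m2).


mu = m1 * m2 / (m1 + m2)
= 43.98 * 9.46 / (43.98 + 9.46)
= 416.0508 / 53.44
= 7.7854 u

7.7854


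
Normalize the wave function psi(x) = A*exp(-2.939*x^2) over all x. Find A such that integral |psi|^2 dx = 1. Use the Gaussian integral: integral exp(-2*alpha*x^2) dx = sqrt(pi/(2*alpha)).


integral |psi|^2 dx = A^2 * sqrt(pi/(2*alpha)) = 1
A^2 = sqrt(2*alpha/pi)
= sqrt(2 * 2.939 / pi)
= 1.367854
A = sqrt(1.367854)
= 1.1696

1.1696


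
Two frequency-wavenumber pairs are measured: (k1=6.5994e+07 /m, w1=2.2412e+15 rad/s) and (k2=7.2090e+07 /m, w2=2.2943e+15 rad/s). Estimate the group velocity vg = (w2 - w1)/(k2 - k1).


vg = (w2 - w1) / (k2 - k1)
= (2.2943e+15 - 2.2412e+15) / (7.2090e+07 - 6.5994e+07)
= 5.3100e+13 / 6.0960e+06
= 8.7106e+06 m/s

8.7106e+06


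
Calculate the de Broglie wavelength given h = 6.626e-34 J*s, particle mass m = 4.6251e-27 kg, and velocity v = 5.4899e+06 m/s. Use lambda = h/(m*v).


lambda = h / (m * v)
= 6.626e-34 / (4.6251e-27 * 5.4899e+06)
= 6.626e-34 / 2.5391e-20
= 2.6096e-14 m

2.6096e-14


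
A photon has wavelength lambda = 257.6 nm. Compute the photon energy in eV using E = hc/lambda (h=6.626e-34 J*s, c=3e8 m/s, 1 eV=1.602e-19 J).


E = hc / lambda
= (6.626e-34)(3e8) / (257.6e-9)
= 1.9878e-25 / 2.5760e-07
= 7.7166e-19 J
Converting to eV: 7.7166e-19 / 1.602e-19
= 4.8169 eV

4.8169


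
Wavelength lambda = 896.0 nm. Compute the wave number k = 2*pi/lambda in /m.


k = 2 * pi / lambda
= 6.2832 / (896.0e-9)
= 6.2832 / 8.9600e-07
= 7.0125e+06 /m

7.0125e+06


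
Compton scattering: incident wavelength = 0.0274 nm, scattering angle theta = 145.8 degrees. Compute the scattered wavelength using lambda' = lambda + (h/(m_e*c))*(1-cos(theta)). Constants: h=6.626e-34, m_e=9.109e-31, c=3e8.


Compton wavelength: h/(m_e*c) = 2.4247e-12 m
d_lambda = 2.4247e-12 * (1 - cos(145.8 deg))
= 2.4247e-12 * 1.827081
= 4.4301e-12 m = 0.00443 nm
lambda' = 0.0274 + 0.00443
= 0.03183 nm

0.03183


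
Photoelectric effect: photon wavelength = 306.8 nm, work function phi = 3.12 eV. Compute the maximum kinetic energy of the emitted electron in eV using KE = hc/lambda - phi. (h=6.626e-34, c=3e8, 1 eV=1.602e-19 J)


E_photon = hc / lambda
= (6.626e-34)(3e8) / (306.8e-9)
= 6.4791e-19 J
= 4.0444 eV
KE = E_photon - phi
= 4.0444 - 3.12
= 0.9244 eV

0.9244


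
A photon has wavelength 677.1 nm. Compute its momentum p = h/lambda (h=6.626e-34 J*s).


p = h / lambda
= 6.626e-34 / (677.1e-9)
= 6.626e-34 / 6.7710e-07
= 9.7859e-28 kg*m/s

9.7859e-28


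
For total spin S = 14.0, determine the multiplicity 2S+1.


Spin multiplicity = 2S + 1
= 2 * 14.0 + 1
= 28.0 + 1
= 29

29


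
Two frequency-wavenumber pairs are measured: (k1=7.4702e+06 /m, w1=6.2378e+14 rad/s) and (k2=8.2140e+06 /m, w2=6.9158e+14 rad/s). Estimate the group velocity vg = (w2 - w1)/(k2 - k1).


vg = (w2 - w1) / (k2 - k1)
= (6.9158e+14 - 6.2378e+14) / (8.2140e+06 - 7.4702e+06)
= 6.7800e+13 / 7.4380e+05
= 9.1154e+07 m/s

9.1154e+07


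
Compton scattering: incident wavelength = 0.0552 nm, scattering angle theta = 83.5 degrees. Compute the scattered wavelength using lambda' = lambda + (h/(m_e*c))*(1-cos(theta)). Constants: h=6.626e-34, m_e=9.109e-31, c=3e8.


Compton wavelength: h/(m_e*c) = 2.4247e-12 m
d_lambda = 2.4247e-12 * (1 - cos(83.5 deg))
= 2.4247e-12 * 0.886797
= 2.1502e-12 m = 0.00215 nm
lambda' = 0.0552 + 0.00215
= 0.05735 nm

0.05735


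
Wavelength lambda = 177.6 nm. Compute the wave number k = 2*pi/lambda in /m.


k = 2 * pi / lambda
= 6.2832 / (177.6e-9)
= 6.2832 / 1.7760e-07
= 3.5378e+07 /m

3.5378e+07


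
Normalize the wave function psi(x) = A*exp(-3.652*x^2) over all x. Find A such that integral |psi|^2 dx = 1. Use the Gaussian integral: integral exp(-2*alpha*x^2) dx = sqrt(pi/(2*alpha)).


integral |psi|^2 dx = A^2 * sqrt(pi/(2*alpha)) = 1
A^2 = sqrt(2*alpha/pi)
= sqrt(2 * 3.652 / pi)
= 1.524774
A = sqrt(1.524774)
= 1.2348

1.2348


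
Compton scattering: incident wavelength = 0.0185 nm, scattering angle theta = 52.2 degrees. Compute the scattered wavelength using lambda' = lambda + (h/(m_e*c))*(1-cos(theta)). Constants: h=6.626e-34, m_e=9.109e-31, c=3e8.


Compton wavelength: h/(m_e*c) = 2.4247e-12 m
d_lambda = 2.4247e-12 * (1 - cos(52.2 deg))
= 2.4247e-12 * 0.387093
= 9.3859e-13 m = 0.000939 nm
lambda' = 0.0185 + 0.000939
= 0.019439 nm

0.019439


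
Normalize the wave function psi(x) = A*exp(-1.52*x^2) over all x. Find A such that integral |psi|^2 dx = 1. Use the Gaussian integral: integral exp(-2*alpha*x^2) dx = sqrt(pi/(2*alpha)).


integral |psi|^2 dx = A^2 * sqrt(pi/(2*alpha)) = 1
A^2 = sqrt(2*alpha/pi)
= sqrt(2 * 1.52 / pi)
= 0.983698
A = sqrt(0.983698)
= 0.9918

0.9918


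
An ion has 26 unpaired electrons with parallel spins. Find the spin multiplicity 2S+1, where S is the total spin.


Total spin S = N * (1/2) = 26 * 0.5 = 13.0
Spin multiplicity = 2S + 1
= 2 * 13.0 + 1
= 27

27


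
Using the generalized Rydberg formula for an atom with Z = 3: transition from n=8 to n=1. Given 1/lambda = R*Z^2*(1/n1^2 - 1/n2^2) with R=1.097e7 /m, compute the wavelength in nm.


1/lambda = R * Z^2 * (1/n1^2 - 1/n2^2)
= 1.097e7 * 3^2 * (1/1^2 - 1/8^2)
= 1.097e7 * 9 * (1.0 - 0.015625)
= 9.7187e+07 /m
lambda = 1 / 9.7187e+07
= 10.2894 nm

10.2894


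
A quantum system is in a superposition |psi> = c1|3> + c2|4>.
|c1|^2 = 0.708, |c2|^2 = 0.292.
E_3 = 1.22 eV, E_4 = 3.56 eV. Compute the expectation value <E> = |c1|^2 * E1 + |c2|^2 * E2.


<E> = |c1|^2 * E1 + |c2|^2 * E2
= 0.708 * 1.22 + 0.292 * 3.56
= 0.8638 + 1.0395
= 1.9033 eV

1.9033


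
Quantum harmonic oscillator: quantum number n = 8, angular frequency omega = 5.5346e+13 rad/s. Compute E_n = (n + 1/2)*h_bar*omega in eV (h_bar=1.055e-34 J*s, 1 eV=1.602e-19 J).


E = (n + 1/2) * h_bar * omega
= (8 + 0.5) * 1.055e-34 * 5.5346e+13
= 8.5 * 5.8390e-21
= 4.9632e-20 J
= 0.3098 eV

0.3098


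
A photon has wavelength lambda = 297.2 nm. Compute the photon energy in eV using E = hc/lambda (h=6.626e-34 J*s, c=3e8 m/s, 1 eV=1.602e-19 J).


E = hc / lambda
= (6.626e-34)(3e8) / (297.2e-9)
= 1.9878e-25 / 2.9720e-07
= 6.6884e-19 J
Converting to eV: 6.6884e-19 / 1.602e-19
= 4.175 eV

4.175


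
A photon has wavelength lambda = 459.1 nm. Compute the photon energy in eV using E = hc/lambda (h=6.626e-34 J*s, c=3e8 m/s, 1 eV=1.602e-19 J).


E = hc / lambda
= (6.626e-34)(3e8) / (459.1e-9)
= 1.9878e-25 / 4.5910e-07
= 4.3298e-19 J
Converting to eV: 4.3298e-19 / 1.602e-19
= 2.7027 eV

2.7027


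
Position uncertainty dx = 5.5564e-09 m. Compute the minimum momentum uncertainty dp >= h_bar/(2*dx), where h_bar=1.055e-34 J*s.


dp = h_bar / (2 * dx)
= 1.055e-34 / (2 * 5.5564e-09)
= 1.055e-34 / 1.1113e-08
= 9.4936e-27 kg*m/s

9.4936e-27


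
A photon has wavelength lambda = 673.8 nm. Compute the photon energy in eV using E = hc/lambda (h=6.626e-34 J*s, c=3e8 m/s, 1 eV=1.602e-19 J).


E = hc / lambda
= (6.626e-34)(3e8) / (673.8e-9)
= 1.9878e-25 / 6.7380e-07
= 2.9501e-19 J
Converting to eV: 2.9501e-19 / 1.602e-19
= 1.8415 eV

1.8415


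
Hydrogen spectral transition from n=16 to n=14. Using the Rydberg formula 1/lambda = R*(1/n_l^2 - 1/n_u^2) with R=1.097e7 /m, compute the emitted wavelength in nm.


1/lambda = R * (1/n_l^2 - 1/n_u^2)
= 1.097e7 * (1/14^2 - 1/16^2)
= 1.097e7 * (0.005102 - 0.003906)
= 1.097e7 * 0.001196
= 1.3118e+04 /m
lambda = 1 / 1.3118e+04 = 76232.1483 nm

76232.1483
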